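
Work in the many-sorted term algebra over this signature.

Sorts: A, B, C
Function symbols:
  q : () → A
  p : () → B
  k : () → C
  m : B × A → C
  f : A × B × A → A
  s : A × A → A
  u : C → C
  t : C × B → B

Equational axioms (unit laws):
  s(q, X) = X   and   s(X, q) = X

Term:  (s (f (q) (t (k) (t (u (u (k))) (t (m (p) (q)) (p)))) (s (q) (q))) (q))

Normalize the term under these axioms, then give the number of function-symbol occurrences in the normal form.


size = 14

1. (s (f (q) (t (k) (t (u (u (k))) (t (m (p) (q)) (p)))) (s (q) (q))) (q))  →  (f (q) (t (k) (t (u (u (k))) (t (m (p) (q)) (p)))) (s (q) (q)))
2. (f (q) (t (k) (t (u (u (k))) (t (m (p) (q)) (p)))) (s (q) (q)))  →  (f (q) (t (k) (t (u (u (k))) (t (m (p) (q)) (p)))) (q))
normal form: (f (q) (t (k) (t (u (u (k))) (t (m (p) (q)) (p)))) (q))


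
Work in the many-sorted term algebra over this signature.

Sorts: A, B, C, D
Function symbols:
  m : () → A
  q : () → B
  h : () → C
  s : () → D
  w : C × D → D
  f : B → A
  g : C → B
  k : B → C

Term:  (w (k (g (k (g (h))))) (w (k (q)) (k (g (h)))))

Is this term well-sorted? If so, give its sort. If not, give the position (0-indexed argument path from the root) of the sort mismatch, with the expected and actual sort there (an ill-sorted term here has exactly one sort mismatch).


ill-sorted at position [1, 1]: expected D, got C

          (h) : C
        (g (h)) : B
      (k (g (h))) : C
    (g (k (g (h)))) : B
  (k (g (k (g (h))))) : C
      (q) : B
    (k (q)) : C
        (h) : C
      (g (h)) : B
    (k (g (h))) : C
  (w (k (q)) (k (g (h)))) : ✗ arg 1 at [1, 1] has sort C, expected D


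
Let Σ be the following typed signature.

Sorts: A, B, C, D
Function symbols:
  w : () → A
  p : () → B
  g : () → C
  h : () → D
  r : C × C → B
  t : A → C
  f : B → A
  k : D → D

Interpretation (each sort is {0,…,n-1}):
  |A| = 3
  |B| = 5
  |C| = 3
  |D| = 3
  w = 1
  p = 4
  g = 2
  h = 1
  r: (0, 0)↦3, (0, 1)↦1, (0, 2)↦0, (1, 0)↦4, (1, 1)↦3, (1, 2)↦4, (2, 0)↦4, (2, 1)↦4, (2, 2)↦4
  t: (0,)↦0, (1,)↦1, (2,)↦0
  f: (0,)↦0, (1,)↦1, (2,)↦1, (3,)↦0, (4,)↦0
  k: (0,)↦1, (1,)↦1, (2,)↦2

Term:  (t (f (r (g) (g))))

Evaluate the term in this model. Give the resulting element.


value = 0

  g = 2
  g = 2
  (r (g) (g)) = r(2, 2) = 4
  (f (r (g) (g))) = f(4,) = 0
  (t (f (r (g) (g)))) = t(0,) = 0


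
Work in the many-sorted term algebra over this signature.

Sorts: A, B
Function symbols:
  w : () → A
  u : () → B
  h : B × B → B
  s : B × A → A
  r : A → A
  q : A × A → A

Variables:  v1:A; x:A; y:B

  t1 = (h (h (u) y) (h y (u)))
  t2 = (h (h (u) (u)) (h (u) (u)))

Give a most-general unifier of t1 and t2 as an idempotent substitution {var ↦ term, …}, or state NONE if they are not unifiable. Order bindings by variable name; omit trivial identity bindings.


{y ↦ (u)}


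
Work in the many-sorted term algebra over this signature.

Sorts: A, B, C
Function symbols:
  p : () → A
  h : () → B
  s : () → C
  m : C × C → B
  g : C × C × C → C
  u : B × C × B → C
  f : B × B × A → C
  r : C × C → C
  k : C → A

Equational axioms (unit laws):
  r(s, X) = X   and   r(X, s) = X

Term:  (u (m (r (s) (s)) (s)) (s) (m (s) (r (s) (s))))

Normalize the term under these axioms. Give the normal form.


1. (u (m (r (s) (s)) (s)) (s) (m (s) (r (s) (s))))  →  (u (m (s) (s)) (s) (m (s) (r (s) (s))))
2. (u (m (s) (s)) (s) (m (s) (r (s) (s))))  →  (u (m (s) (s)) (s) (m (s) (s)))

normal form = (u (m (s) (s)) (s) (m (s) (s)))


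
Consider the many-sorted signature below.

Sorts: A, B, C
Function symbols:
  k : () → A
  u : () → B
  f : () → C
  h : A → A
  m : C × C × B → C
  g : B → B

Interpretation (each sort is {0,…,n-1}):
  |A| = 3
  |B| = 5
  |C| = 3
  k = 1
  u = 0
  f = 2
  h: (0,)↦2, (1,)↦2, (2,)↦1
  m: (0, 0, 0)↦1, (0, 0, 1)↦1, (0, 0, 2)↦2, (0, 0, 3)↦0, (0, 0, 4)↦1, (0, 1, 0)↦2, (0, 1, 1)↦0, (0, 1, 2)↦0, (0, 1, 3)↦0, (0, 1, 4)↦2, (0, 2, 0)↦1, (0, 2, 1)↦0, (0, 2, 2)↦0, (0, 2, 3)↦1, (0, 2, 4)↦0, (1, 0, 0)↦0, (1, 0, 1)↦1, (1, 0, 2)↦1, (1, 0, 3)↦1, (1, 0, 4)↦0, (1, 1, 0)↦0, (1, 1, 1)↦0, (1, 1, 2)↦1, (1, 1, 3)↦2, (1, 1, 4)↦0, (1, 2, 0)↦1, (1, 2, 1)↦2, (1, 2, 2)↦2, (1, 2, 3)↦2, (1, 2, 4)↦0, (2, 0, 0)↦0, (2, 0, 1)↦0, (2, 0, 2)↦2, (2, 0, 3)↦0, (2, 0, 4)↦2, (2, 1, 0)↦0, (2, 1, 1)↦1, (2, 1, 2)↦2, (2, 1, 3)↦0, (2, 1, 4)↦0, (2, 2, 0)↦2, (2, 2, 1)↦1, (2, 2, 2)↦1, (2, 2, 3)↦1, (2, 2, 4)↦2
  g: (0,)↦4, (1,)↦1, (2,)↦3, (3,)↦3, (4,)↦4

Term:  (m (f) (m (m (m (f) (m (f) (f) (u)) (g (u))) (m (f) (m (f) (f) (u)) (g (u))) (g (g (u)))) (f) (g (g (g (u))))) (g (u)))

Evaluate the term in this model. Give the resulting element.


  f = 2
  f = 2
  f = 2
  f = 2
  u = 0
  (m (f) (f) (u)) = m(2, 2, 0) = 2
  u = 0
  (g (u)) = g(0,) = 4
  (m (f) (m (f) (f) (u)) (g (u))) = m(2, 2, 4) = 2
  f = 2
  f = 2
  f = 2
  u = 0
  (m (f) (f) (u)) = m(2, 2, 0) = 2
  u = 0
  (g (u)) = g(0,) = 4
  (m (f) (m (f) (f) (u)) (g (u))) = m(2, 2, 4) = 2
  u = 0
  (g (u)) = g(0,) = 4
  (g (g (u))) = g(4,) = 4
  (m (m (f) (m (f) (f) (u)) (g (u))) (m (f) (m (f) (f) (u)) (g (u))) (g (g (u)))) = m(2, 2, 4) = 2
  f = 2
  u = 0
  (g (u)) = g(0,) = 4
  (g (g (u))) = g(4,) = 4
  (g (g (g (u)))) = g(4,) = 4
  (m (m (m (f) (m (f) (f) (u)) (g (u))) (m (f) (m (f) (f) (u)) (g (u))) (g (g (u)))) (f) (g (g (g (u))))) = m(2, 2, 4) = 2
  u = 0
  (g (u)) = g(0,) = 4
  (m (f) (m (m (m (f) (m (f) (f) (u)) (g (u))) (m (f) (m (f) (f) (u)) (g (u))) (g (g (u)))) (f) (g (g (g (u))))) (g (u))) = m(2, 2, 4) = 2

value = 2


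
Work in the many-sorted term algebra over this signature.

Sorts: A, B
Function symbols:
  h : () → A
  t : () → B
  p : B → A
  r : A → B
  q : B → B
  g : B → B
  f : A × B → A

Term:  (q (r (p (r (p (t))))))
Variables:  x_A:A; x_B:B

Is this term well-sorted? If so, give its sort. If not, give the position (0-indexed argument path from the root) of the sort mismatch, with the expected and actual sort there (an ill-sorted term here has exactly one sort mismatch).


          (t) : B
        (p (t)) : A
      (r (p (t))) : B
    (p (r (p (t)))) : A
  (r (p (r (p (t))))) : B
(q (r (p (r (p (t)))))) : B

well-sorted; sort = B


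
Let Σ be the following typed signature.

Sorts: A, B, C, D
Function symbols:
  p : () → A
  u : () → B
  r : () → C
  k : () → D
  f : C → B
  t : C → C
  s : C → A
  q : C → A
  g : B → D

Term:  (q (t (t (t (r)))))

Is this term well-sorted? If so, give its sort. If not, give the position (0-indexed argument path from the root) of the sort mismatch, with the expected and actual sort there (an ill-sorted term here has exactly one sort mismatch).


well-sorted; sort = A

        (r) : C
      (t (r)) : C
    (t (t (r))) : C
  (t (t (t (r)))) : C
(q (t (t (t (r))))) : A


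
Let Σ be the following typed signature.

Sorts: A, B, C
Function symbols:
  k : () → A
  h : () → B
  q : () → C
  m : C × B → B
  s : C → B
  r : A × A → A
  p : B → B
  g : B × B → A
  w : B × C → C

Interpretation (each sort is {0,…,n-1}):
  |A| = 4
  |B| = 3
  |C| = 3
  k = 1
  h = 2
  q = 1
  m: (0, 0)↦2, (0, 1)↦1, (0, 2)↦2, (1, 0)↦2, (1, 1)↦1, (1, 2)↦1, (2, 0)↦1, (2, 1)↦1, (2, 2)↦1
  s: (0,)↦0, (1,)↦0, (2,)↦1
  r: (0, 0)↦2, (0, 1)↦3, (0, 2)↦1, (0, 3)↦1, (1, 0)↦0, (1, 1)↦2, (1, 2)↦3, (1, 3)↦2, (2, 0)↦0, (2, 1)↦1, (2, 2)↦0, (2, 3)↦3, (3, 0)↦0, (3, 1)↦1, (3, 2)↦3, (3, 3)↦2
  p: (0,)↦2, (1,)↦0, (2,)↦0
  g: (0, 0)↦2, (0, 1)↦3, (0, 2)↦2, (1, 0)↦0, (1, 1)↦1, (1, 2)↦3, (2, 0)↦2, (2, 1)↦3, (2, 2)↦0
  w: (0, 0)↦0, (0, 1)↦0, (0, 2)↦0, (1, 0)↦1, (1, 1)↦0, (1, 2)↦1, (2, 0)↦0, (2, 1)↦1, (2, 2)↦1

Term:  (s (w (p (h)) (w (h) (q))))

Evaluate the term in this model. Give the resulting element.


value = 0

  h = 2
  (p (h)) = p(2,) = 0
  h = 2
  q = 1
  (w (h) (q)) = w(2, 1) = 1
  (w (p (h)) (w (h) (q))) = w(0, 1) = 0
  (s (w (p (h)) (w (h) (q)))) = s(0,) = 0


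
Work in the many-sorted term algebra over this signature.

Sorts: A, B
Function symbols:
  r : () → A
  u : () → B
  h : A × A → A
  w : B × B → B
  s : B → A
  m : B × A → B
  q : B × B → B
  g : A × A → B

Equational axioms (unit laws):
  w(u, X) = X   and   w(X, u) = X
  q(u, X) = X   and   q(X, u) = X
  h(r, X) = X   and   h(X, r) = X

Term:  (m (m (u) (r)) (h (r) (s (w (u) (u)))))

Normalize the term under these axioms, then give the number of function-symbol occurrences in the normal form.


size = 6

1. (m (m (u) (r)) (h (r) (s (w (u) (u)))))  →  (m (m (u) (r)) (s (w (u) (u))))
2. (m (m (u) (r)) (s (w (u) (u))))  →  (m (m (u) (r)) (s (u)))
normal form: (m (m (u) (r)) (s (u)))


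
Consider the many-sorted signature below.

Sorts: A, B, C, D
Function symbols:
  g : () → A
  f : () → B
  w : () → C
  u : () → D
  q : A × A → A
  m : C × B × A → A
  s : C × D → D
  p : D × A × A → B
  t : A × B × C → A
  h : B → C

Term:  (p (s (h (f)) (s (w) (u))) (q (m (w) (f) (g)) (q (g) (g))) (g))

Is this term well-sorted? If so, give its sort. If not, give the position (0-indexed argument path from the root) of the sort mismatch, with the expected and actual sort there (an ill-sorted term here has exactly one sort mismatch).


      (f) : B
    (h (f)) : C
      (w) : C
      (u) : D
    (s (w) (u)) : D
  (s (h (f)) (s (w) (u))) : D
      (w) : C
      (f) : B
      (g) : A
    (m (w) (f) (g)) : A
      (g) : A
      (g) : A
    (q (g) (g)) : A
  (q (m (w) (f) (g)) (q (g) (g))) : A
  (g) : A
(p (s (h (f)) (s (w) (u))) (q (m (w) (f) (g)) (q (g) (g))) (g)) : B

well-sorted; sort = B


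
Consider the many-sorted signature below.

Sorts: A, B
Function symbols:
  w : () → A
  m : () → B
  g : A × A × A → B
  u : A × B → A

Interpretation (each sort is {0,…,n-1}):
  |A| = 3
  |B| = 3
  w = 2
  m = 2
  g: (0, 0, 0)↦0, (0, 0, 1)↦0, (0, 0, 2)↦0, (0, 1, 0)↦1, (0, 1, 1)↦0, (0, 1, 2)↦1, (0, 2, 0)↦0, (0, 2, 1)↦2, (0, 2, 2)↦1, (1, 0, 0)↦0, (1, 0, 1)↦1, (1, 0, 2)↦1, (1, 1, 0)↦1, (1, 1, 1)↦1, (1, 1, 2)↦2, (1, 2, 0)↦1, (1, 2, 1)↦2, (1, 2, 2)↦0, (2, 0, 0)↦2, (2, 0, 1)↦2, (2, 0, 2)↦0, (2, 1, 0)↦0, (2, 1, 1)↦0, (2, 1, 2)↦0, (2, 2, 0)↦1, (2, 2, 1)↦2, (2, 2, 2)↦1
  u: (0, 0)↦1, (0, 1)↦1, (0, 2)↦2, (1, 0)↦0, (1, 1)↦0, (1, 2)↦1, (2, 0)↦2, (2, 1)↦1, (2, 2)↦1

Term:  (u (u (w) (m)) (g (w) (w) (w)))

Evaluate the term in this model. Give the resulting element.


  w = 2
  m = 2
  (u (w) (m)) = u(2, 2) = 1
  w = 2
  w = 2
  w = 2
  (g (w) (w) (w)) = g(2, 2, 2) = 1
  (u (u (w) (m)) (g (w) (w) (w))) = u(1, 1) = 0

value = 0


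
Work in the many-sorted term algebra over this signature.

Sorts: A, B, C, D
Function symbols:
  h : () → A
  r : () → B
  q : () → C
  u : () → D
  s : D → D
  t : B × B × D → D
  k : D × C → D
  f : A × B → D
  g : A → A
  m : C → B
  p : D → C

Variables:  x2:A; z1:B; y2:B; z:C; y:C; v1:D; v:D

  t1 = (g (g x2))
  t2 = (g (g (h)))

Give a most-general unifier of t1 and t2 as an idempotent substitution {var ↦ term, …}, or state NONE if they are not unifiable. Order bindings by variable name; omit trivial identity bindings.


{x2 ↦ (h)}


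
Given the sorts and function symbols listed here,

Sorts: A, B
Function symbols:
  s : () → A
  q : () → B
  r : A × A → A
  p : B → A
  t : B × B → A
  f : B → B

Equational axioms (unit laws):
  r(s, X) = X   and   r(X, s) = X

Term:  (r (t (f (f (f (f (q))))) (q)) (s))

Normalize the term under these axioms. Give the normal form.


normal form = (t (f (f (f (f (q))))) (q))

1. (r (t (f (f (f (f (q))))) (q)) (s))  →  (t (f (f (f (f (q))))) (q))


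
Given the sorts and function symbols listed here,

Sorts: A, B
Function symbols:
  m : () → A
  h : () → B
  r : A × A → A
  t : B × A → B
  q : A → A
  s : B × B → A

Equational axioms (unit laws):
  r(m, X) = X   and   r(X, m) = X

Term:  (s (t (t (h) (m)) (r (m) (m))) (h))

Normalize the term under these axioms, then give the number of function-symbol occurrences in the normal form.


1. (s (t (t (h) (m)) (r (m) (m))) (h))  →  (s (t (t (h) (m)) (m)) (h))
normal form: (s (t (t (h) (m)) (m)) (h))

size = 7


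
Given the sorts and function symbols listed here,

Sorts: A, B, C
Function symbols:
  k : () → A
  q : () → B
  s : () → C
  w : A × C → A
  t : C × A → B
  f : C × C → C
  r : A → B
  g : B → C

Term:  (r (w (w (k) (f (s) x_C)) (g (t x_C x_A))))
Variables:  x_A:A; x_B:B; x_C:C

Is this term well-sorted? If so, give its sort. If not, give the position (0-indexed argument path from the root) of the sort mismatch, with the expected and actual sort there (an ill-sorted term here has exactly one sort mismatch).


well-sorted; sort = B

      (k) : A
        (s) : C
        x_C : C
      (f (s) x_C) : C
    (w (k) (f (s) x_C)) : A
        x_C : C
        x_A : A
      (t x_C x_A) : B
    (g (t x_C x_A)) : C
  (w (w (k) (f (s) x_C)) (g (t x_C x_A))) : A
(r (w (w (k) (f (s) x_C)) (g (t x_C x_A)))) : B


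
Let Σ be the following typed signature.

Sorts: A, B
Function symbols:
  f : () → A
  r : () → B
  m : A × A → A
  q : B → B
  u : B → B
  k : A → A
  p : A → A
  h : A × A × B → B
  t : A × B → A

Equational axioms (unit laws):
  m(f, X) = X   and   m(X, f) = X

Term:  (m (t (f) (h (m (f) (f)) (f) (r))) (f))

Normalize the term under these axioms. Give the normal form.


normal form = (t (f) (h (f) (f) (r)))

1. (m (t (f) (h (m (f) (f)) (f) (r))) (f))  →  (t (f) (h (m (f) (f)) (f) (r)))
2. (t (f) (h (m (f) (f)) (f) (r)))  →  (t (f) (h (f) (f) (r)))


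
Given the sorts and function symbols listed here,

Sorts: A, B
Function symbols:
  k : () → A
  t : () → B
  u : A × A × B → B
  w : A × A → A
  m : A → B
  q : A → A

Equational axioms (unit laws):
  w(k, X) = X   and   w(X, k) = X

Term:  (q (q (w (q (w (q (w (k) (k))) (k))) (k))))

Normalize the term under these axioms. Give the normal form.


1. (q (q (w (q (w (q (w (k) (k))) (k))) (k))))  →  (q (q (q (w (q (w (k) (k))) (k)))))
2. (q (q (q (w (q (w (k) (k))) (k)))))  →  (q (q (q (q (w (k) (k))))))
3. (q (q (q (q (w (k) (k))))))  →  (q (q (q (q (k)))))

normal form = (q (q (q (q (k)))))


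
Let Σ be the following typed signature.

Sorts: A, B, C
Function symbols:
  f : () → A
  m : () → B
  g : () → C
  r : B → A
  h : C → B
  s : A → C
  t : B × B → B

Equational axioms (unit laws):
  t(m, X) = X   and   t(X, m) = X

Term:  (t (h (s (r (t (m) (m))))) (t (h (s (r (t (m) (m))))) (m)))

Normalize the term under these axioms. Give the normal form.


normal form = (t (h (s (r (m)))) (h (s (r (m)))))

1. (t (h (s (r (t (m) (m))))) (t (h (s (r (t (m) (m))))) (m)))  →  (t (h (s (r (m)))) (t (h (s (r (t (m) (m))))) (m)))
2. (t (h (s (r (m)))) (t (h (s (r (t (m) (m))))) (m)))  →  (t (h (s (r (m)))) (h (s (r (t (m) (m))))))
3. (t (h (s (r (m)))) (h (s (r (t (m) (m))))))  →  (t (h (s (r (m)))) (h (s (r (m)))))


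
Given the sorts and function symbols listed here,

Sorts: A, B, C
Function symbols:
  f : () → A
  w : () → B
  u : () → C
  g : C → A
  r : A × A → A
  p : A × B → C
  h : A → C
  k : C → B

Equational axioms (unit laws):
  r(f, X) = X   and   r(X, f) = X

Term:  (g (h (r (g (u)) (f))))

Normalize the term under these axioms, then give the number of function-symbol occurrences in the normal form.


size = 4

1. (g (h (r (g (u)) (f))))  →  (g (h (g (u))))
normal form: (g (h (g (u))))


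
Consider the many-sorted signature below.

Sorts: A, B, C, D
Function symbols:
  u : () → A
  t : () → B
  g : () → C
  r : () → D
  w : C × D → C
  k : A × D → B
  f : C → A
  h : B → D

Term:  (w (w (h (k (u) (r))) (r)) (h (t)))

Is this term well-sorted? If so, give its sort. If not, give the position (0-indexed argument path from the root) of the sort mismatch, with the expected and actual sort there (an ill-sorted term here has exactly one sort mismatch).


        (u) : A
        (r) : D
      (k (u) (r)) : B
    (h (k (u) (r))) : D
    (r) : D
  (w (h (k (u) (r))) (r)) : ✗ arg 0 at [0, 0] has sort D, expected C
    (t) : B
  (h (t)) : D

ill-sorted at position [0, 0]: expected C, got D


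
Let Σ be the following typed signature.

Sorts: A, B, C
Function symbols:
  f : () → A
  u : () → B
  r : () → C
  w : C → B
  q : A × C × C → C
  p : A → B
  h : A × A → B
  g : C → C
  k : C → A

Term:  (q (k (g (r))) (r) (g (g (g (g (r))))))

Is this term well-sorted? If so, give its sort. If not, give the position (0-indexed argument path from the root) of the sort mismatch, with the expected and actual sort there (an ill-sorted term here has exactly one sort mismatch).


      (r) : C
    (g (r)) : C
  (k (g (r))) : A
  (r) : C
          (r) : C
        (g (r)) : C
      (g (g (r))) : C
    (g (g (g (r)))) : C
  (g (g (g (g (r))))) : C
(q (k (g (r))) (r) (g (g (g (g (r)))))) : C

well-sorted; sort = C


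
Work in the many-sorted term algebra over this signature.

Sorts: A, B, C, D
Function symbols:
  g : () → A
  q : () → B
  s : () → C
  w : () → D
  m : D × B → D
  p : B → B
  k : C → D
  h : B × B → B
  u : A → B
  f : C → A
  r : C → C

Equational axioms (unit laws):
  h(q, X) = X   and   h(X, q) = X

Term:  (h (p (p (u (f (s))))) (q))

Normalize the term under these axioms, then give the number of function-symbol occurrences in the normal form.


1. (h (p (p (u (f (s))))) (q))  →  (p (p (u (f (s)))))
normal form: (p (p (u (f (s)))))

size = 5


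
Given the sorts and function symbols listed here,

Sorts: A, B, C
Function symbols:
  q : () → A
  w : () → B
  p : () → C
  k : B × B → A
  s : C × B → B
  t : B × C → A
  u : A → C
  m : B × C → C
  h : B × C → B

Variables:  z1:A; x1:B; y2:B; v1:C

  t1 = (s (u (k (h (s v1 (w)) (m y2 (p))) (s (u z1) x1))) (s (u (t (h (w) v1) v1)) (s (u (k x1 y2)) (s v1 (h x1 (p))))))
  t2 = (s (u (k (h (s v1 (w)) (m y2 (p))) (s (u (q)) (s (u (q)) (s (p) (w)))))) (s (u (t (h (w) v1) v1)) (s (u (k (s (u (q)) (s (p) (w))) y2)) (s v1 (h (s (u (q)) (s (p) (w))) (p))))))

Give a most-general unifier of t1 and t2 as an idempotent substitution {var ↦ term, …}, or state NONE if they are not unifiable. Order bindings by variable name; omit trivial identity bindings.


{x1 ↦ (s (u (q)) (s (p) (w))), z1 ↦ (q)}


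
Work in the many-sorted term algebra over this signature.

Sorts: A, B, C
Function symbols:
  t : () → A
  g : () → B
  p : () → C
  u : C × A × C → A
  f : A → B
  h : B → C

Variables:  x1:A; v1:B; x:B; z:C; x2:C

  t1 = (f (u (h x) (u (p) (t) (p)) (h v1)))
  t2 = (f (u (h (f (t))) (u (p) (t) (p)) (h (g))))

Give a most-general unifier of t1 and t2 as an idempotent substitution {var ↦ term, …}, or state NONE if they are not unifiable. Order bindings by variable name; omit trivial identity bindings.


{v1 ↦ (g), x ↦ (f (t))}


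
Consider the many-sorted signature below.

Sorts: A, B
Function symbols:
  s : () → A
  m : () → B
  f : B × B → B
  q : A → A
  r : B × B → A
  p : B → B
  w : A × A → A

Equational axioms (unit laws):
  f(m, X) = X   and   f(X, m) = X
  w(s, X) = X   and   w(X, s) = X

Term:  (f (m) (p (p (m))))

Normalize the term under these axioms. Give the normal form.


normal form = (p (p (m)))

1. (f (m) (p (p (m))))  →  (p (p (m)))


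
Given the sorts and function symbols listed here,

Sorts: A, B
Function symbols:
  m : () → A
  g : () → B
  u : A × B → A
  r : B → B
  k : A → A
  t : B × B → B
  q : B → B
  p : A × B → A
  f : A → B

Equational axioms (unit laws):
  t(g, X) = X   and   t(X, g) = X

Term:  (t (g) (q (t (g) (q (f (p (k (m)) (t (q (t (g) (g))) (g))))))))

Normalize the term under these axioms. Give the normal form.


normal form = (q (q (f (p (k (m)) (q (g))))))

1. (t (g) (q (t (g) (q (f (p (k (m)) (t (q (t (g) (g))) (g))))))))  →  (q (t (g) (q (f (p (k (m)) (t (q (t (g) (g))) (g)))))))
2. (q (t (g) (q (f (p (k (m)) (t (q (t (g) (g))) (g)))))))  →  (q (q (f (p (k (m)) (t (q (t (g) (g))) (g))))))
3. (q (q (f (p (k (m)) (t (q (t (g) (g))) (g))))))  →  (q (q (f (p (k (m)) (q (t (g) (g)))))))
4. (q (q (f (p (k (m)) (q (t (g) (g)))))))  →  (q (q (f (p (k (m)) (q (g))))))


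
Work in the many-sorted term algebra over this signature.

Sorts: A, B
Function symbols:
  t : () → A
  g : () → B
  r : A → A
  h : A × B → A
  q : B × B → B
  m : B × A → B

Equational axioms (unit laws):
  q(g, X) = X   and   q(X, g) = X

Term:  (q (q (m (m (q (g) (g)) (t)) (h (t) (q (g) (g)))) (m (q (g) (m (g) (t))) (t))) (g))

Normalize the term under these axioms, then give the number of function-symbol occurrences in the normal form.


1. (q (q (m (m (q (g) (g)) (t)) (h (t) (q (g) (g)))) (m (q (g) (m (g) (t))) (t))) (g))  →  (q (m (m (q (g) (g)) (t)) (h (t) (q (g) (g)))) (m (q (g) (m (g) (t))) (t)))
2. (q (m (m (q (g) (g)) (t)) (h (t) (q (g) (g)))) (m (q (g) (m (g) (t))) (t)))  →  (q (m (m (g) (t)) (h (t) (q (g) (g)))) (m (q (g) (m (g) (t))) (t)))
3. (q (m (m (g) (t)) (h (t) (q (g) (g)))) (m (q (g) (m (g) (t))) (t)))  →  (q (m (m (g) (t)) (h (t) (g))) (m (q (g) (m (g) (t))) (t)))
4. (q (m (m (g) (t)) (h (t) (g))) (m (q (g) (m (g) (t))) (t)))  →  (q (m (m (g) (t)) (h (t) (g))) (m (m (g) (t)) (t)))
normal form: (q (m (m (g) (t)) (h (t) (g))) (m (m (g) (t)) (t)))

size = 13


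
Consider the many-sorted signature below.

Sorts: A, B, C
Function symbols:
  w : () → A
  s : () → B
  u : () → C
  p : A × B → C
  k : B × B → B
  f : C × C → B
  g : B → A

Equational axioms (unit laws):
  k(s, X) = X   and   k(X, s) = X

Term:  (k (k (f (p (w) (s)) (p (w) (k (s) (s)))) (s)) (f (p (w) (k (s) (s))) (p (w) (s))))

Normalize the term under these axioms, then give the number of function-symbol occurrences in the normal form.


1. (k (k (f (p (w) (s)) (p (w) (k (s) (s)))) (s)) (f (p (w) (k (s) (s))) (p (w) (s))))  →  (k (f (p (w) (s)) (p (w) (k (s) (s)))) (f (p (w) (k (s) (s))) (p (w) (s))))
2. (k (f (p (w) (s)) (p (w) (k (s) (s)))) (f (p (w) (k (s) (s))) (p (w) (s))))  →  (k (f (p (w) (s)) (p (w) (s))) (f (p (w) (k (s) (s))) (p (w) (s))))
3. (k (f (p (w) (s)) (p (w) (s))) (f (p (w) (k (s) (s))) (p (w) (s))))  →  (k (f (p (w) (s)) (p (w) (s))) (f (p (w) (s)) (p (w) (s))))
normal form: (k (f (p (w) (s)) (p (w) (s))) (f (p (w) (s)) (p (w) (s))))

size = 15


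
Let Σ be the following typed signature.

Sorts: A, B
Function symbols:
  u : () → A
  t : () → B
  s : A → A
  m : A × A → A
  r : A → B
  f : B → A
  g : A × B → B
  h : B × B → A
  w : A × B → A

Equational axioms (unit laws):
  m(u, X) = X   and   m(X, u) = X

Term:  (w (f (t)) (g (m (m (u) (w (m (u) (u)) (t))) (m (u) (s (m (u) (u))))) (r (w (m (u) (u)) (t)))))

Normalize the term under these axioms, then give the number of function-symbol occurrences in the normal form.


size = 14

1. (w (f (t)) (g (m (m (u) (w (m (u) (u)) (t))) (m (u) (s (m (u) (u))))) (r (w (m (u) (u)) (t)))))  →  (w (f (t)) (g (m (w (m (u) (u)) (t)) (m (u) (s (m (u) (u))))) (r (w (m (u) (u)) (t)))))
2. (w (f (t)) (g (m (w (m (u) (u)) (t)) (m (u) (s (m (u) (u))))) (r (w (m (u) (u)) (t)))))  →  (w (f (t)) (g (m (w (u) (t)) (m (u) (s (m (u) (u))))) (r (w (m (u) (u)) (t)))))
3. (w (f (t)) (g (m (w (u) (t)) (m (u) (s (m (u) (u))))) (r (w (m (u) (u)) (t)))))  →  (w (f (t)) (g (m (w (u) (t)) (s (m (u) (u)))) (r (w (m (u) (u)) (t)))))
4. (w (f (t)) (g (m (w (u) (t)) (s (m (u) (u)))) (r (w (m (u) (u)) (t)))))  →  (w (f (t)) (g (m (w (u) (t)) (s (u))) (r (w (m (u) (u)) (t)))))
5. (w (f (t)) (g (m (w (u) (t)) (s (u))) (r (w (m (u) (u)) (t)))))  →  (w (f (t)) (g (m (w (u) (t)) (s (u))) (r (w (u) (t)))))
normal form: (w (f (t)) (g (m (w (u) (t)) (s (u))) (r (w (u) (t)))))


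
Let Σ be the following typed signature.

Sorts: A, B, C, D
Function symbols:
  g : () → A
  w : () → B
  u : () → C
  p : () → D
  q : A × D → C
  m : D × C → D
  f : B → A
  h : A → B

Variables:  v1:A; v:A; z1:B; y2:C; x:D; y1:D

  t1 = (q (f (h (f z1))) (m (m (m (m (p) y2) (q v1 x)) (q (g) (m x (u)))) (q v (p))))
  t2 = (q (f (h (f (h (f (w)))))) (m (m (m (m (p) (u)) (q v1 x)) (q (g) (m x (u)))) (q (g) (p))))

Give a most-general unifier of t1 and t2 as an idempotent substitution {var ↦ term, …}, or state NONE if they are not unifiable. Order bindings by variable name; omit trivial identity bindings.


{v ↦ (g), y2 ↦ (u), z1 ↦ (h (f (w)))}


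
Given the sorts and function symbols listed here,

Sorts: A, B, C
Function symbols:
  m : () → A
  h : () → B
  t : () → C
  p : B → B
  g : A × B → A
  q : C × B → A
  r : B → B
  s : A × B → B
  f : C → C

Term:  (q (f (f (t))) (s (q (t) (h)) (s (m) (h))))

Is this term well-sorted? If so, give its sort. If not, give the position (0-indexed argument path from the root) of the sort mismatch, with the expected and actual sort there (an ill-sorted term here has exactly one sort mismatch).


      (t) : C
    (f (t)) : C
  (f (f (t))) : C
      (t) : C
      (h) : B
    (q (t) (h)) : A
      (m) : A
      (h) : B
    (s (m) (h)) : B
  (s (q (t) (h)) (s (m) (h))) : B
(q (f (f (t))) (s (q (t) (h)) (s (m) (h)))) : A

well-sorted; sort = A


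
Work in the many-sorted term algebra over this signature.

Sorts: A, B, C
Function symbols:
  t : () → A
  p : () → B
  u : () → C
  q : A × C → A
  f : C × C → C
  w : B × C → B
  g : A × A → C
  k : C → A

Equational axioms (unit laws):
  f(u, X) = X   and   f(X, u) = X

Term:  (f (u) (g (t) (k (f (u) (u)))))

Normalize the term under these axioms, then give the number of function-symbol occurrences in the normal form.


size = 4

1. (f (u) (g (t) (k (f (u) (u)))))  →  (g (t) (k (f (u) (u))))
2. (g (t) (k (f (u) (u))))  →  (g (t) (k (u)))
normal form: (g (t) (k (u)))


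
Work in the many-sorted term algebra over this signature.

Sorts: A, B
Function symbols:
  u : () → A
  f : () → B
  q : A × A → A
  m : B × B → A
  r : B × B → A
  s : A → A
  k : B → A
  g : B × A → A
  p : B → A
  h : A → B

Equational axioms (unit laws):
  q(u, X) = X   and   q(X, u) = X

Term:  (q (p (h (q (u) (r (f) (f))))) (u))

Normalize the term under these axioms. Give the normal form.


normal form = (p (h (r (f) (f))))

1. (q (p (h (q (u) (r (f) (f))))) (u))  →  (p (h (q (u) (r (f) (f)))))
2. (p (h (q (u) (r (f) (f)))))  →  (p (h (r (f) (f))))


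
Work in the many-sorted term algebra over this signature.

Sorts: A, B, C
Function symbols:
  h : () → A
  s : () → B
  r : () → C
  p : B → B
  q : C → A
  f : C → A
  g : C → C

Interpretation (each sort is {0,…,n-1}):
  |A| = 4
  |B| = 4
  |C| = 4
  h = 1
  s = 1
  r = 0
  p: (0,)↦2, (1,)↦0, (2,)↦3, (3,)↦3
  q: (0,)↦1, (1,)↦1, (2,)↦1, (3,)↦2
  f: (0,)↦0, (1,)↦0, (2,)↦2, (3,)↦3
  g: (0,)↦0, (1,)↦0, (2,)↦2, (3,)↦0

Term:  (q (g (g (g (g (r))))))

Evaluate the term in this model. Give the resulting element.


  r = 0
  (g (r)) = g(0,) = 0
  (g (g (r))) = g(0,) = 0
  (g (g (g (r)))) = g(0,) = 0
  (g (g (g (g (r))))) = g(0,) = 0
  (q (g (g (g (g (r)))))) = q(0,) = 1

value = 1


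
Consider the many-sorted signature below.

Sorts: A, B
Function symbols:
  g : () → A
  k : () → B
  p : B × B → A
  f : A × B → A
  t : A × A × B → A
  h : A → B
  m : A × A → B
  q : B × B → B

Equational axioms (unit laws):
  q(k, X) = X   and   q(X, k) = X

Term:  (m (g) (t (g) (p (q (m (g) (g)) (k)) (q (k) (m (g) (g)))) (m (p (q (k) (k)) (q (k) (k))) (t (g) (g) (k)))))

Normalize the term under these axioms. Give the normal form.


normal form = (m (g) (t (g) (p (m (g) (g)) (m (g) (g))) (m (p (k) (k)) (t (g) (g) (k)))))

1. (m (g) (t (g) (p (q (m (g) (g)) (k)) (q (k) (m (g) (g)))) (m (p (q (k) (k)) (q (k) (k))) (t (g) (g) (k)))))  →  (m (g) (t (g) (p (m (g) (g)) (q (k) (m (g) (g)))) (m (p (q (k) (k)) (q (k) (k))) (t (g) (g) (k)))))
2. (m (g) (t (g) (p (m (g) (g)) (q (k) (m (g) (g)))) (m (p (q (k) (k)) (q (k) (k))) (t (g) (g) (k)))))  →  (m (g) (t (g) (p (m (g) (g)) (m (g) (g))) (m (p (q (k) (k)) (q (k) (k))) (t (g) (g) (k)))))
3. (m (g) (t (g) (p (m (g) (g)) (m (g) (g))) (m (p (q (k) (k)) (q (k) (k))) (t (g) (g) (k)))))  →  (m (g) (t (g) (p (m (g) (g)) (m (g) (g))) (m (p (k) (q (k) (k))) (t (g) (g) (k)))))
4. (m (g) (t (g) (p (m (g) (g)) (m (g) (g))) (m (p (k) (q (k) (k))) (t (g) (g) (k)))))  →  (m (g) (t (g) (p (m (g) (g)) (m (g) (g))) (m (p (k) (k)) (t (g) (g) (k)))))


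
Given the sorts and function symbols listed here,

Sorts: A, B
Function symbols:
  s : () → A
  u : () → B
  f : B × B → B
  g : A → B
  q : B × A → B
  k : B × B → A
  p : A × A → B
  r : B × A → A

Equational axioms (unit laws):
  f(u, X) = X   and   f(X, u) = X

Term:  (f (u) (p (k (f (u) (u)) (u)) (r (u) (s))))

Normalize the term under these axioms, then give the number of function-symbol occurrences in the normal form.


size = 7

1. (f (u) (p (k (f (u) (u)) (u)) (r (u) (s))))  →  (p (k (f (u) (u)) (u)) (r (u) (s)))
2. (p (k (f (u) (u)) (u)) (r (u) (s)))  →  (p (k (u) (u)) (r (u) (s)))
normal form: (p (k (u) (u)) (r (u) (s)))


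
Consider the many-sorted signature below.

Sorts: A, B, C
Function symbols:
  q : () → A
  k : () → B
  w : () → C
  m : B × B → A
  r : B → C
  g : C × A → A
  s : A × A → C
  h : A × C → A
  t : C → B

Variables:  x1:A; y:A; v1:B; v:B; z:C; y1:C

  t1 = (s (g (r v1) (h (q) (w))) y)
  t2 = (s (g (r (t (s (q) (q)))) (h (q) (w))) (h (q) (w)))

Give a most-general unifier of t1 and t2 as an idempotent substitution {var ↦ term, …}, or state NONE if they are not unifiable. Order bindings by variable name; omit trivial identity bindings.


{v1 ↦ (t (s (q) (q))), y ↦ (h (q) (w))}


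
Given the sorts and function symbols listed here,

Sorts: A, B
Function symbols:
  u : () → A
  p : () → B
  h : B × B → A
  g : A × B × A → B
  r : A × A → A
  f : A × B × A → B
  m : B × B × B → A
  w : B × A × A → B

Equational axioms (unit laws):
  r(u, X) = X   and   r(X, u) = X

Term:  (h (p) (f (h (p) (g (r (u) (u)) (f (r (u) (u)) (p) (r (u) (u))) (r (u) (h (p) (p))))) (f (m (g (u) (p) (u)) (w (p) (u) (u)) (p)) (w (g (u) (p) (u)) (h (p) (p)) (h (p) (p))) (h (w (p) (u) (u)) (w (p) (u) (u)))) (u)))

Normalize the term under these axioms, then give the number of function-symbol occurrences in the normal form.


1. (h (p) (f (h (p) (g (r (u) (u)) (f (r (u) (u)) (p) (r (u) (u))) (r (u) (h (p) (p))))) (f (m (g (u) (p) (u)) (w (p) (u) (u)) (p)) (w (g (u) (p) (u)) (h (p) (p)) (h (p) (p))) (h (w (p) (u) (u)) (w (p) (u) (u)))) (u)))  →  (h (p) (f (h (p) (g (u) (f (r (u) (u)) (p) (r (u) (u))) (r (u) (h (p) (p))))) (f (m (g (u) (p) (u)) (w (p) (u) (u)) (p)) (w (g (u) (p) (u)) (h (p) (p)) (h (p) (p))) (h (w (p) (u) (u)) (w (p) (u) (u)))) (u)))
2. (h (p) (f (h (p) (g (u) (f (r (u) (u)) (p) (r (u) (u))) (r (u) (h (p) (p))))) (f (m (g (u) (p) (u)) (w (p) (u) (u)) (p)) (w (g (u) (p) (u)) (h (p) (p)) (h (p) (p))) (h (w (p) (u) (u)) (w (p) (u) (u)))) (u)))  →  (h (p) (f (h (p) (g (u) (f (u) (p) (r (u) (u))) (r (u) (h (p) (p))))) (f (m (g (u) (p) (u)) (w (p) (u) (u)) (p)) (w (g (u) (p) (u)) (h (p) (p)) (h (p) (p))) (h (w (p) (u) (u)) (w (p) (u) (u)))) (u)))
3. (h (p) (f (h (p) (g (u) (f (u) (p) (r (u) (u))) (r (u) (h (p) (p))))) (f (m (g (u) (p) (u)) (w (p) (u) (u)) (p)) (w (g (u) (p) (u)) (h (p) (p)) (h (p) (p))) (h (w (p) (u) (u)) (w (p) (u) (u)))) (u)))  →  (h (p) (f (h (p) (g (u) (f (u) (p) (u)) (r (u) (h (p) (p))))) (f (m (g (u) (p) (u)) (w (p) (u) (u)) (p)) (w (g (u) (p) (u)) (h (p) (p)) (h (p) (p))) (h (w (p) (u) (u)) (w (p) (u) (u)))) (u)))
4. (h (p) (f (h (p) (g (u) (f (u) (p) (u)) (r (u) (h (p) (p))))) (f (m (g (u) (p) (u)) (w (p) (u) (u)) (p)) (w (g (u) (p) (u)) (h (p) (p)) (h (p) (p))) (h (w (p) (u) (u)) (w (p) (u) (u)))) (u)))  →  (h (p) (f (h (p) (g (u) (f (u) (p) (u)) (h (p) (p)))) (f (m (g (u) (p) (u)) (w (p) (u) (u)) (p)) (w (g (u) (p) (u)) (h (p) (p)) (h (p) (p))) (h (w (p) (u) (u)) (w (p) (u) (u)))) (u)))
normal form: (h (p) (f (h (p) (g (u) (f (u) (p) (u)) (h (p) (p)))) (f (m (g (u) (p) (u)) (w (p) (u) (u)) (p)) (w (g (u) (p) (u)) (h (p) (p)) (h (p) (p))) (h (w (p) (u) (u)) (w (p) (u) (u)))) (u)))

size = 46


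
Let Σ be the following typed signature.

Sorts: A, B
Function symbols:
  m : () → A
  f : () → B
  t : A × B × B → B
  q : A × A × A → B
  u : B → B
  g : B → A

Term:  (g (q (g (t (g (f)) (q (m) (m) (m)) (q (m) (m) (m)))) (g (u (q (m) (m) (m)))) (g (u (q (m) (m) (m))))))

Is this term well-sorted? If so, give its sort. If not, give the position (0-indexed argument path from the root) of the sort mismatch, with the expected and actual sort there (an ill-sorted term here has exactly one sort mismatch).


well-sorted; sort = A

          (f) : B
        (g (f)) : A
          (m) : A
          (m) : A
          (m) : A
        (q (m) (m) (m)) : B
          (m) : A
          (m) : A
          (m) : A
        (q (m) (m) (m)) : B
      (t (g (f)) (q (m) (m) (m)) (q (m) (m) (m))) : B
    (g (t (g (f)) (q (m) (m) (m)) (q (m) (m) (m)))) : A
          (m) : A
          (m) : A
          (m) : A
        (q (m) (m) (m)) : B
      (u (q (m) (m) (m))) : B
    (g (u (q (m) (m) (m)))) : A
          (m) : A
          (m) : A
          (m) : A
        (q (m) (m) (m)) : B
      (u (q (m) (m) (m))) : B
    (g (u (q (m) (m) (m)))) : A
  (q (g (t (g (f)) (q (m) (m) (m)) (q (m) (m) (m)))) (g (u (q (m) (m) (m)))) (g (u (q (m) (m) (m))))) : B
(g (q (g (t (g (f)) (q (m) (m) (m)) (q (m) (m) (m)))) (g (u (q (m) (m) (m)))) (g (u (q (m) (m) (m)))))) : A


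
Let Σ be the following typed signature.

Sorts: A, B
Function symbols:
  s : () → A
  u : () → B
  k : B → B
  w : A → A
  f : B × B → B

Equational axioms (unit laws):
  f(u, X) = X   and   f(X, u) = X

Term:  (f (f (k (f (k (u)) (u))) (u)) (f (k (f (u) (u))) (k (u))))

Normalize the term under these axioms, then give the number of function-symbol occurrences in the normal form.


1. (f (f (k (f (k (u)) (u))) (u)) (f (k (f (u) (u))) (k (u))))  →  (f (k (f (k (u)) (u))) (f (k (f (u) (u))) (k (u))))
2. (f (k (f (k (u)) (u))) (f (k (f (u) (u))) (k (u))))  →  (f (k (k (u))) (f (k (f (u) (u))) (k (u))))
3. (f (k (k (u))) (f (k (f (u) (u))) (k (u))))  →  (f (k (k (u))) (f (k (u)) (k (u))))
normal form: (f (k (k (u))) (f (k (u)) (k (u))))

size = 9


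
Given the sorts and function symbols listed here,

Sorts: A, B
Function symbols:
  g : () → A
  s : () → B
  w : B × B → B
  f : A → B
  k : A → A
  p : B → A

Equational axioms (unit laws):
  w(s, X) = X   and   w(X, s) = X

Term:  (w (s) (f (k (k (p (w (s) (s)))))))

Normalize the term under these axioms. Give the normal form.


normal form = (f (k (k (p (s)))))

1. (w (s) (f (k (k (p (w (s) (s)))))))  →  (f (k (k (p (w (s) (s))))))
2. (f (k (k (p (w (s) (s))))))  →  (f (k (k (p (s)))))


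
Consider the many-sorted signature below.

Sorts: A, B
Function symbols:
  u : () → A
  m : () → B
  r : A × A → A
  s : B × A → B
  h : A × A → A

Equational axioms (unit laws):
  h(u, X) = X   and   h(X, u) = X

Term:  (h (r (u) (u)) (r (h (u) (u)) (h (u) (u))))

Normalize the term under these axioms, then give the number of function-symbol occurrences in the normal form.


size = 7

1. (h (r (u) (u)) (r (h (u) (u)) (h (u) (u))))  →  (h (r (u) (u)) (r (u) (h (u) (u))))
2. (h (r (u) (u)) (r (u) (h (u) (u))))  →  (h (r (u) (u)) (r (u) (u)))
normal form: (h (r (u) (u)) (r (u) (u)))


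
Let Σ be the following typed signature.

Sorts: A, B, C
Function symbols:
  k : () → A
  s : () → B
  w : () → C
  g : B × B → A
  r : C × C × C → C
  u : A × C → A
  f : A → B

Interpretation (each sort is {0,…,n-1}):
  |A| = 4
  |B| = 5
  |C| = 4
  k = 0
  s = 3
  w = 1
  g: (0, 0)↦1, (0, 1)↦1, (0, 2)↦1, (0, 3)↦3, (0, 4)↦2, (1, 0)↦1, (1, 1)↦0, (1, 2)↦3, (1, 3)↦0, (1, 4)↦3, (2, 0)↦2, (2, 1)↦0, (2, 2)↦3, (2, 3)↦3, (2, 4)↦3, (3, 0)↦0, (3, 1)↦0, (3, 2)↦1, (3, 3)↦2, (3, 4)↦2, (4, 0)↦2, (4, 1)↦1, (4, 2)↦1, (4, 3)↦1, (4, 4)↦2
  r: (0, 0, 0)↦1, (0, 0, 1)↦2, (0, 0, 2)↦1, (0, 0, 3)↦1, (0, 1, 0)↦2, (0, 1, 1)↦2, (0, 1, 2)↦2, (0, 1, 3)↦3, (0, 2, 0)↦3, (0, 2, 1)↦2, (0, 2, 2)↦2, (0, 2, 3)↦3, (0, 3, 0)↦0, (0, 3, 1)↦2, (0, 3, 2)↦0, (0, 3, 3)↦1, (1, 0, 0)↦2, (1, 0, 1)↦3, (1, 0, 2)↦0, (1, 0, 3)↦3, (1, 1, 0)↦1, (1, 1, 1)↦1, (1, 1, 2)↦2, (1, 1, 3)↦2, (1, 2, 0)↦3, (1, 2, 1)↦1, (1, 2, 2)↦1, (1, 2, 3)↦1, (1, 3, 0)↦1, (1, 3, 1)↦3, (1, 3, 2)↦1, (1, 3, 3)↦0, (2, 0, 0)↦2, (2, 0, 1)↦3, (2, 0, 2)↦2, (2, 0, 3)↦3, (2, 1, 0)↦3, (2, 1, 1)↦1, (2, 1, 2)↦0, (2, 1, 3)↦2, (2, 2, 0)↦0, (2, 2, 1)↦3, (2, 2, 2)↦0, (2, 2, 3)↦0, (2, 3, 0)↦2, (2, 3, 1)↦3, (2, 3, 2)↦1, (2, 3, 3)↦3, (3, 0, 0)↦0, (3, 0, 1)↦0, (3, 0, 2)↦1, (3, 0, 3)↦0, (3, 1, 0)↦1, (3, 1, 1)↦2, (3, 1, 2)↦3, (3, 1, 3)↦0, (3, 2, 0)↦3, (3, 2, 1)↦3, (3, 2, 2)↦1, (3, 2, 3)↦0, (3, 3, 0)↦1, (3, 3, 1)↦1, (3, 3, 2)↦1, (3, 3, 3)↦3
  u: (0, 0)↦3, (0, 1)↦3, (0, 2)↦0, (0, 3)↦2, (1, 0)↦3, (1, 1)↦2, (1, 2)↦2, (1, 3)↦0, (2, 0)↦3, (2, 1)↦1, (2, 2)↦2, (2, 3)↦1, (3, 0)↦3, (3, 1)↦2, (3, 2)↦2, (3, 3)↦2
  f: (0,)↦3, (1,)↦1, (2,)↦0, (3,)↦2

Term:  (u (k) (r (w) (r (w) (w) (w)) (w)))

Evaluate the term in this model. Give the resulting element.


  k = 0
  w = 1
  w = 1
  w = 1
  w = 1
  (r (w) (w) (w)) = r(1, 1, 1) = 1
  w = 1
  (r (w) (r (w) (w) (w)) (w)) = r(1, 1, 1) = 1
  (u (k) (r (w) (r (w) (w) (w)) (w))) = u(0, 1) = 3

value = 3


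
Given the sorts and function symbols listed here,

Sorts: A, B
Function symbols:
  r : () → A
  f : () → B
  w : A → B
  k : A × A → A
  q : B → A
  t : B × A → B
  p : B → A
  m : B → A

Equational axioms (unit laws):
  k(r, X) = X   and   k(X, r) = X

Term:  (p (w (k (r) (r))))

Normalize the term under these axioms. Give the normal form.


1. (p (w (k (r) (r))))  →  (p (w (r)))

normal form = (p (w (r)))


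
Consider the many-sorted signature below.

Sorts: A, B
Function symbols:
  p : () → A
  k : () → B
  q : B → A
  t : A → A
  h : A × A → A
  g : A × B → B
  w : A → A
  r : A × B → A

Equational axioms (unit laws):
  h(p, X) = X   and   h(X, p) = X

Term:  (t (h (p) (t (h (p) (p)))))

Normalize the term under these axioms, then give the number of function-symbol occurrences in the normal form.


1. (t (h (p) (t (h (p) (p)))))  →  (t (t (h (p) (p))))
2. (t (t (h (p) (p))))  →  (t (t (p)))
normal form: (t (t (p)))

size = 3


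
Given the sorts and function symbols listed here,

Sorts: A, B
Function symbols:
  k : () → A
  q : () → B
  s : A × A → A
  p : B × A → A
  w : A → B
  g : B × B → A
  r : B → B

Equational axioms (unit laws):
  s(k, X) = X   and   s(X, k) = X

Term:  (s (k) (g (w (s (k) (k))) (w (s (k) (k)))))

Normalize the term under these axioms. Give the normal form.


normal form = (g (w (k)) (w (k)))

1. (s (k) (g (w (s (k) (k))) (w (s (k) (k)))))  →  (g (w (s (k) (k))) (w (s (k) (k))))
2. (g (w (s (k) (k))) (w (s (k) (k))))  →  (g (w (k)) (w (s (k) (k))))
3. (g (w (k)) (w (s (k) (k))))  →  (g (w (k)) (w (k)))


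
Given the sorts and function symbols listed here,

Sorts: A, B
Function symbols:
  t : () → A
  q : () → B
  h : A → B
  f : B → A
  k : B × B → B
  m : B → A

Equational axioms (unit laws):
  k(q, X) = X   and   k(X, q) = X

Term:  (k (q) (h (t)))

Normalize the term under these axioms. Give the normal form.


normal form = (h (t))

1. (k (q) (h (t)))  →  (h (t))


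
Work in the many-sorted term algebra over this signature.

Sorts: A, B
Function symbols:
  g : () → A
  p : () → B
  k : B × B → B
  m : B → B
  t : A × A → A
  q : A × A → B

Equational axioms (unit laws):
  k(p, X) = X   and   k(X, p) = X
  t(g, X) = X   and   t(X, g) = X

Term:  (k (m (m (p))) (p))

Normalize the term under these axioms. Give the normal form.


1. (k (m (m (p))) (p))  →  (m (m (p)))

normal form = (m (m (p)))
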